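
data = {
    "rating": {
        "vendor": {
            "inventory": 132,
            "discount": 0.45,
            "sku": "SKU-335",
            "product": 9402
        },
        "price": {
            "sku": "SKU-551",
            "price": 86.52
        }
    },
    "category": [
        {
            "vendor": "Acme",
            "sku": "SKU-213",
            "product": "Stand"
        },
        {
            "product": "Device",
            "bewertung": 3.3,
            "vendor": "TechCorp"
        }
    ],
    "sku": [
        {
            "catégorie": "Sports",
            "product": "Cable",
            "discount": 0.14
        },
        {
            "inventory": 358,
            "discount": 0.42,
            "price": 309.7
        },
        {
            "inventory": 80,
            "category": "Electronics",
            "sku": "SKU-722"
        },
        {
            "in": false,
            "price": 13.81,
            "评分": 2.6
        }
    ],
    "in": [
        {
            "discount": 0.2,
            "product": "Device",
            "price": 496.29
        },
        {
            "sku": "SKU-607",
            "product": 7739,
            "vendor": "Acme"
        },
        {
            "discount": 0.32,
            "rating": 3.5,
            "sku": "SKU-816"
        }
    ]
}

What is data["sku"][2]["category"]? "Electronics"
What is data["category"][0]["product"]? "Stand"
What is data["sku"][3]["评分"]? 2.6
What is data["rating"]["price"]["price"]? 86.52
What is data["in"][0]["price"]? 496.29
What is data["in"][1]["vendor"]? "Acme"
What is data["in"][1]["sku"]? "SKU-607"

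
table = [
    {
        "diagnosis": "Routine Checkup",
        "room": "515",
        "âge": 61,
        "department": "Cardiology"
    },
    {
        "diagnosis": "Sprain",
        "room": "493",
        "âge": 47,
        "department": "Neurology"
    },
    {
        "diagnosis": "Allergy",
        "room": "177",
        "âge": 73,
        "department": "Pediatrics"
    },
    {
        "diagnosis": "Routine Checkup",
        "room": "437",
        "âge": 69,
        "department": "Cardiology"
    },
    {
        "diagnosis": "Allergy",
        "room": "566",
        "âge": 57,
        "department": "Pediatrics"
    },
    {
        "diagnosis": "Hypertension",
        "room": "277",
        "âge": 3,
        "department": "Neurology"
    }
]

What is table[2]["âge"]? 73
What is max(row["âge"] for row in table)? 73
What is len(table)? 6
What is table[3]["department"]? "Cardiology"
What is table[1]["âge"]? 47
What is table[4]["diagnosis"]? "Allergy"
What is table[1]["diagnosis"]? "Sprain"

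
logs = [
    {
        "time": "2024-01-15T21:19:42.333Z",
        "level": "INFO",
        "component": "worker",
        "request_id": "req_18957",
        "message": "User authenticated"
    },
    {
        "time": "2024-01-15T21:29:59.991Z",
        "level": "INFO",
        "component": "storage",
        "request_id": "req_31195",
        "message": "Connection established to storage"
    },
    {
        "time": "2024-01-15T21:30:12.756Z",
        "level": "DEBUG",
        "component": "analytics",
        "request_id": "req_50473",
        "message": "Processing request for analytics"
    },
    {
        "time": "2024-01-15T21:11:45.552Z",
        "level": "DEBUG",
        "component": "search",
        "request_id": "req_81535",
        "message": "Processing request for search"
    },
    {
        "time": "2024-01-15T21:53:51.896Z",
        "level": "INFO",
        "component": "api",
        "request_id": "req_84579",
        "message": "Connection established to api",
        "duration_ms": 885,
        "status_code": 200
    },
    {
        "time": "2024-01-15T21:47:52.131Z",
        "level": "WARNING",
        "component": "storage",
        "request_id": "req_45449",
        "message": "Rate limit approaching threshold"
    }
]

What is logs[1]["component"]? "storage"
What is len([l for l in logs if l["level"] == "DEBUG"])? 2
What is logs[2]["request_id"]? "req_50473"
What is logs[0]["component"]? "worker"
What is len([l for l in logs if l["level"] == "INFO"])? 3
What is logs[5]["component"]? "storage"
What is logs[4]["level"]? "INFO"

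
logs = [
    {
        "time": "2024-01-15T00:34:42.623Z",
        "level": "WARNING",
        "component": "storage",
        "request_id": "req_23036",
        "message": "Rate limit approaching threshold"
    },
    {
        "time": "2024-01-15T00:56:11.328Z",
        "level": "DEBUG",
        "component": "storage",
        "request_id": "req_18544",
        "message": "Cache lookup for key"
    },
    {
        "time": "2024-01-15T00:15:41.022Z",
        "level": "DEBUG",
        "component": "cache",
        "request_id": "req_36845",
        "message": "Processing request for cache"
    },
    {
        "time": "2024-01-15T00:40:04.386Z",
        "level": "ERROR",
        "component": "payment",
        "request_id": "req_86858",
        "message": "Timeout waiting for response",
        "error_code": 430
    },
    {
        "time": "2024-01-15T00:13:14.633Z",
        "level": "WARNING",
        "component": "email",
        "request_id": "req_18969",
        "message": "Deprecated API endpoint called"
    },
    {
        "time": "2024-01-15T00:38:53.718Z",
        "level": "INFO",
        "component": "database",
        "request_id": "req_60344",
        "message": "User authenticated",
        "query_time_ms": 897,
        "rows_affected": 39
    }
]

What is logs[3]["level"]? "ERROR"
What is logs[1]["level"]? "DEBUG"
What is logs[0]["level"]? "WARNING"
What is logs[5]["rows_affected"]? 39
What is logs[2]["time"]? "2024-01-15T00:15:41.022Z"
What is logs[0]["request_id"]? "req_23036"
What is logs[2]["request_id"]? "req_36845"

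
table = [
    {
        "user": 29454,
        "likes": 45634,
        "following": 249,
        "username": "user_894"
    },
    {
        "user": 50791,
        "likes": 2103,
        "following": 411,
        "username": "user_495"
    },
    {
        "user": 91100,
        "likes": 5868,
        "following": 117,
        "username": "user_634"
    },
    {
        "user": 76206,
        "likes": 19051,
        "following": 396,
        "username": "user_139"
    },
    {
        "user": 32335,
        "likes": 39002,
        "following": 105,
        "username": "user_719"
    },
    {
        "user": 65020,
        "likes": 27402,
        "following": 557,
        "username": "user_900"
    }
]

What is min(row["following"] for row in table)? 105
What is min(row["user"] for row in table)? 29454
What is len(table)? 6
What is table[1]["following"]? 411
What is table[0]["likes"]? 45634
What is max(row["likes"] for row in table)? 45634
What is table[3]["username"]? "user_139"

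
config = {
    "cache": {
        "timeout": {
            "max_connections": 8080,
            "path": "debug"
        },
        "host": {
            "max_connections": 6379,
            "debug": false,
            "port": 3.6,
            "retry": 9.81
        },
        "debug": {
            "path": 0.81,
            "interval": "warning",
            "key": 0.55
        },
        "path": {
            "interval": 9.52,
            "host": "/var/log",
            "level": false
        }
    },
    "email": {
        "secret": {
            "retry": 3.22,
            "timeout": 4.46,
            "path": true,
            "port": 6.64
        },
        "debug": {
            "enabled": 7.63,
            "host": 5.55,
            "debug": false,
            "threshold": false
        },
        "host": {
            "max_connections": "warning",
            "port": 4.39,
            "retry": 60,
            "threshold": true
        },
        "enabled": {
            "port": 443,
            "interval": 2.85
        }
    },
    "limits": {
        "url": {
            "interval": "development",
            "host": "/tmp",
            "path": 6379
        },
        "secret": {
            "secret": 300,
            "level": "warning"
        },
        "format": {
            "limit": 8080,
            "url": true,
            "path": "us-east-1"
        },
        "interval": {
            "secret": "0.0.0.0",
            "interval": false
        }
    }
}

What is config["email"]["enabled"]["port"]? 443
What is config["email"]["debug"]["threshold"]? False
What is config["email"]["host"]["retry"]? 60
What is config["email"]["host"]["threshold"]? True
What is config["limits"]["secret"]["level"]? "warning"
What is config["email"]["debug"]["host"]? 5.55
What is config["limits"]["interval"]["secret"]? "0.0.0.0"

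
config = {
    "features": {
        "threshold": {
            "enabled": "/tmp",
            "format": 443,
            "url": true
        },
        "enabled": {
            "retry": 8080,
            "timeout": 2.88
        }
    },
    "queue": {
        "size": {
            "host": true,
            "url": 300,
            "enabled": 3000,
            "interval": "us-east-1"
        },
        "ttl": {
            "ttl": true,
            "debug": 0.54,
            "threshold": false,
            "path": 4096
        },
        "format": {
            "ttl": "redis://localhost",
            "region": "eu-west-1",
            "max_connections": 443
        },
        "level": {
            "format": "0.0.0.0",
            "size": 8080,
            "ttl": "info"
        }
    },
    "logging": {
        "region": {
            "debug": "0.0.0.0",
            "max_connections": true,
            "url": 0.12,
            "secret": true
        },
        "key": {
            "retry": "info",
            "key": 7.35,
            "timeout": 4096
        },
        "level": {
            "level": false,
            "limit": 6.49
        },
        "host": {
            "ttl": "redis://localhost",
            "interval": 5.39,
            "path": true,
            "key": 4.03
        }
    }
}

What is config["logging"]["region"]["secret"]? True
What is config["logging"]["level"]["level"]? False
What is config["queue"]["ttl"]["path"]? 4096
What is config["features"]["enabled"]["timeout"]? 2.88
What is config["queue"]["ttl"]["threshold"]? False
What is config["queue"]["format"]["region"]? "eu-west-1"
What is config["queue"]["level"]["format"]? "0.0.0.0"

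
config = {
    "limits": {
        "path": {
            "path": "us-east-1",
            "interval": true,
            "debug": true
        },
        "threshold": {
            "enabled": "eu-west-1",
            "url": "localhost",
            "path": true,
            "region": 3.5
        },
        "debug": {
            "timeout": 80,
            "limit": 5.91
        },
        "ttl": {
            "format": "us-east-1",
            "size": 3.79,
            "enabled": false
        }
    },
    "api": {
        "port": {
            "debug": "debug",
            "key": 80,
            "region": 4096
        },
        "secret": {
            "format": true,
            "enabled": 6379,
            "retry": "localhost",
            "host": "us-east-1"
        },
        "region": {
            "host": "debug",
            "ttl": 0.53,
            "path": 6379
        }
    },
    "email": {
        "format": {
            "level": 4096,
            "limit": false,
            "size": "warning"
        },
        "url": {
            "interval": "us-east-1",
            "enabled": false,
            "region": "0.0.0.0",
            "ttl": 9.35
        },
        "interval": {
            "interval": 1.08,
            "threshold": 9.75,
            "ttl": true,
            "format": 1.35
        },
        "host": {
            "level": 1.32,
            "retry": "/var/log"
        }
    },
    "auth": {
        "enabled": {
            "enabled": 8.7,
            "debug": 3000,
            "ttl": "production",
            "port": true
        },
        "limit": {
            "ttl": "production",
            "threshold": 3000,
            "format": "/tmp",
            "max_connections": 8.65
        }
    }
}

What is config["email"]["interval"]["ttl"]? True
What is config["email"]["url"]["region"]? "0.0.0.0"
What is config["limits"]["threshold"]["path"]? True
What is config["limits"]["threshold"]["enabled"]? "eu-west-1"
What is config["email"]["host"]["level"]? 1.32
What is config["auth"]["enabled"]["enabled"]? 8.7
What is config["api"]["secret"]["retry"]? "localhost"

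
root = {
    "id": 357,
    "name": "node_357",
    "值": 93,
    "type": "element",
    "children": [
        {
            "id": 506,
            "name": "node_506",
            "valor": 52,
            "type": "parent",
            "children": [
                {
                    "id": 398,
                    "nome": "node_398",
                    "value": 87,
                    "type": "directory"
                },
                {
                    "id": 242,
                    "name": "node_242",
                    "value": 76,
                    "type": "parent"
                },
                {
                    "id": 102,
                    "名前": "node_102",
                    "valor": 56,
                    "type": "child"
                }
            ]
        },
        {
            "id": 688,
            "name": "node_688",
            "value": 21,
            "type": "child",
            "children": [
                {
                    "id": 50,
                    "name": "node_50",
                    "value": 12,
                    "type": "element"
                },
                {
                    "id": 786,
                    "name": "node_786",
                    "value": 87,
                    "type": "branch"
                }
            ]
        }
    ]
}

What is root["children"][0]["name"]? "node_506"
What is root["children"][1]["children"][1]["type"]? "branch"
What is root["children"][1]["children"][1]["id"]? 786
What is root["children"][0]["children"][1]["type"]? "parent"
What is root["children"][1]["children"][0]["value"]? 12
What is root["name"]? "node_357"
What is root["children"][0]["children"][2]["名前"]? "node_102"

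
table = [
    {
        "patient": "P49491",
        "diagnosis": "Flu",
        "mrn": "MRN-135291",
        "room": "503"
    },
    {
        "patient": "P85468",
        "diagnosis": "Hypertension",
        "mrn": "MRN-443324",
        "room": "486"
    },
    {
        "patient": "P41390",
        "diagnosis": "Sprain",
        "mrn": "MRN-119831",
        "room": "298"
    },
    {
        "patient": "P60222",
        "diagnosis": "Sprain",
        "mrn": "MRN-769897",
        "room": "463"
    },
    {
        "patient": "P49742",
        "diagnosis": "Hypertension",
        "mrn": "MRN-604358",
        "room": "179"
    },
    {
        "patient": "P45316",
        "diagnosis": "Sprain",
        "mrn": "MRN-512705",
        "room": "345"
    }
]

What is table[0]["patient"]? "P49491"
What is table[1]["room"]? "486"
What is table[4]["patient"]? "P49742"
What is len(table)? 6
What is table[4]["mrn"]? "MRN-604358"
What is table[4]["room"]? "179"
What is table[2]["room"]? "298"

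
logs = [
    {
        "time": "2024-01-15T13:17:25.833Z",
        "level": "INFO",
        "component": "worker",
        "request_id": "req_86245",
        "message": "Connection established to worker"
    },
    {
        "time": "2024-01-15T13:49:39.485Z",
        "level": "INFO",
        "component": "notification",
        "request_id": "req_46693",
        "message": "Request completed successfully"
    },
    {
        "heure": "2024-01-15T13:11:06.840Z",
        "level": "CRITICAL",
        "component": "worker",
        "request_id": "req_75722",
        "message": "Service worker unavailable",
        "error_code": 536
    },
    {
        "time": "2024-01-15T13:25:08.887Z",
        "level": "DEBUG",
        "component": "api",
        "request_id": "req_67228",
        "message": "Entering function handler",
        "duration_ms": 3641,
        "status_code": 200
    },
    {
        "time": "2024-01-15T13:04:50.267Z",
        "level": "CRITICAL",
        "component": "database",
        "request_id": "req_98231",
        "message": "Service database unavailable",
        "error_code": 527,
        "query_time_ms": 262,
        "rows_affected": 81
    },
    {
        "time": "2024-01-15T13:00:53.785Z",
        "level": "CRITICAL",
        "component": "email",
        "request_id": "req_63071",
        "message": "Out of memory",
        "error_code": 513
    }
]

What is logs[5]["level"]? "CRITICAL"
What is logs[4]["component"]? "database"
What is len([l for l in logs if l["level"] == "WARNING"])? 0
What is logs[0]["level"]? "INFO"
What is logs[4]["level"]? "CRITICAL"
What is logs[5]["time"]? "2024-01-15T13:00:53.785Z"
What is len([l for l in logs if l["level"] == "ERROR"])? 0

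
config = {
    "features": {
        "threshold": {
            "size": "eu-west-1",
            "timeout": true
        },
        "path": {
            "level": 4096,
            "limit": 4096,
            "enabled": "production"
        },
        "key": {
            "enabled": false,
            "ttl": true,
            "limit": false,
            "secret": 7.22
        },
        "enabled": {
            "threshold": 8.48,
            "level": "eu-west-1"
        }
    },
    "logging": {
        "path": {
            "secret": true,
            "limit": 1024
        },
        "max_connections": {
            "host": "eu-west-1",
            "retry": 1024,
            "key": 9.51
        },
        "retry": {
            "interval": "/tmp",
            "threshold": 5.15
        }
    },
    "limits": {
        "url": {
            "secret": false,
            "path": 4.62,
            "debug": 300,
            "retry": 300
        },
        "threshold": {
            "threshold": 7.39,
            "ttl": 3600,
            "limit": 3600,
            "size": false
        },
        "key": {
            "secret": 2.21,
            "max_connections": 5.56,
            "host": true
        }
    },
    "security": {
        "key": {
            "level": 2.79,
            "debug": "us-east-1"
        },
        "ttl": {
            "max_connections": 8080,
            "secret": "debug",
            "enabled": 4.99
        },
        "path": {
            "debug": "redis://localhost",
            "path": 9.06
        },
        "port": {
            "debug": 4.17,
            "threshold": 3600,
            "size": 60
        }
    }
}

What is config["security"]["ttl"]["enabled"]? 4.99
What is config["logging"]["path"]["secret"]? True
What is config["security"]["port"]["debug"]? 4.17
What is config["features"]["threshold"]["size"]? "eu-west-1"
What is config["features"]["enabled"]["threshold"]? 8.48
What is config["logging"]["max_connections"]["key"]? 9.51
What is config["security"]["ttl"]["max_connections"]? 8080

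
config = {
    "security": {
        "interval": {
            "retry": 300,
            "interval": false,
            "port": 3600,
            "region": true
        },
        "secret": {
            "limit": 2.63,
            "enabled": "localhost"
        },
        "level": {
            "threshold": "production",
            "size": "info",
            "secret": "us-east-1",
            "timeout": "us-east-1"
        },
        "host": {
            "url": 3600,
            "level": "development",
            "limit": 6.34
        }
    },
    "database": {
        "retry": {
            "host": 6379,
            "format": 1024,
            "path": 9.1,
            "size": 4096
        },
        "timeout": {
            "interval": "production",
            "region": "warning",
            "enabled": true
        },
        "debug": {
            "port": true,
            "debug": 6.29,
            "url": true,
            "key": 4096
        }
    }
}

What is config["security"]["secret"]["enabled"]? "localhost"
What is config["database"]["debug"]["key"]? 4096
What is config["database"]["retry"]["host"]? 6379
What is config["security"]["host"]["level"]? "development"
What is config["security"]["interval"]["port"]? 3600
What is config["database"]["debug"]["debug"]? 6.29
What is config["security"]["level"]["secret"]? "us-east-1"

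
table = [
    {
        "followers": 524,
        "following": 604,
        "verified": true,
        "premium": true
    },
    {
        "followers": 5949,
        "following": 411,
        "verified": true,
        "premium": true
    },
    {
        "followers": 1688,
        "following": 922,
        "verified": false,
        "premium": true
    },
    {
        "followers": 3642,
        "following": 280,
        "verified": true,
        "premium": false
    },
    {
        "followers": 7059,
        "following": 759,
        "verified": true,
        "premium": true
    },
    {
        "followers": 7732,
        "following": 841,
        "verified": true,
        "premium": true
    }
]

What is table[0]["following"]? 604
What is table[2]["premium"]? True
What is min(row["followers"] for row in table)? 524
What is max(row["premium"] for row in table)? True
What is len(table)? 6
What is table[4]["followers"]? 7059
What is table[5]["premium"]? True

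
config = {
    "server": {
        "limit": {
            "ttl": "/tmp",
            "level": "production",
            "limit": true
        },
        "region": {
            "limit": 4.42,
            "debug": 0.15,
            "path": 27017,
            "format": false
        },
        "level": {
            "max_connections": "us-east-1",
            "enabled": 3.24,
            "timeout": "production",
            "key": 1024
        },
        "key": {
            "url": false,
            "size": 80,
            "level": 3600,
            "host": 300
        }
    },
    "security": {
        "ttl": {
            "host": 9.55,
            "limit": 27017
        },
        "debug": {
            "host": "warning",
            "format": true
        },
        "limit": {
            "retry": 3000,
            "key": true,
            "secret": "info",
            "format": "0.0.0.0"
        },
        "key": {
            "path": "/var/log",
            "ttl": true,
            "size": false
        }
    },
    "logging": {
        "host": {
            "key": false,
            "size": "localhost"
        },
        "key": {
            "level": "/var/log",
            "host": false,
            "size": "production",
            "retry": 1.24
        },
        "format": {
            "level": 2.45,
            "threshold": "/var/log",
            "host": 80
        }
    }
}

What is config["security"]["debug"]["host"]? "warning"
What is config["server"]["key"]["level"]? 3600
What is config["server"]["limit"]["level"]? "production"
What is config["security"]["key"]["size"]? False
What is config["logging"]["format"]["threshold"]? "/var/log"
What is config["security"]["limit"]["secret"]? "info"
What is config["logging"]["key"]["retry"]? 1.24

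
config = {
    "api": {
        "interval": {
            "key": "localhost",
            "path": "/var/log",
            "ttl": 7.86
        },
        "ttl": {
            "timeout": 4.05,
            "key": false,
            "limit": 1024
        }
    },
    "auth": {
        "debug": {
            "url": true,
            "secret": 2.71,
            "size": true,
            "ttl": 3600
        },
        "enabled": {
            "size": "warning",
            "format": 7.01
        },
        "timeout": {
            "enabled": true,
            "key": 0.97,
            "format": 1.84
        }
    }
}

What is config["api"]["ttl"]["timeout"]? 4.05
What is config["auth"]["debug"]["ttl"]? 3600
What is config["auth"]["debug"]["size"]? True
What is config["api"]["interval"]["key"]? "localhost"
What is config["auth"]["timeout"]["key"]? 0.97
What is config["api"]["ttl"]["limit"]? 1024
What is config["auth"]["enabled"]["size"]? "warning"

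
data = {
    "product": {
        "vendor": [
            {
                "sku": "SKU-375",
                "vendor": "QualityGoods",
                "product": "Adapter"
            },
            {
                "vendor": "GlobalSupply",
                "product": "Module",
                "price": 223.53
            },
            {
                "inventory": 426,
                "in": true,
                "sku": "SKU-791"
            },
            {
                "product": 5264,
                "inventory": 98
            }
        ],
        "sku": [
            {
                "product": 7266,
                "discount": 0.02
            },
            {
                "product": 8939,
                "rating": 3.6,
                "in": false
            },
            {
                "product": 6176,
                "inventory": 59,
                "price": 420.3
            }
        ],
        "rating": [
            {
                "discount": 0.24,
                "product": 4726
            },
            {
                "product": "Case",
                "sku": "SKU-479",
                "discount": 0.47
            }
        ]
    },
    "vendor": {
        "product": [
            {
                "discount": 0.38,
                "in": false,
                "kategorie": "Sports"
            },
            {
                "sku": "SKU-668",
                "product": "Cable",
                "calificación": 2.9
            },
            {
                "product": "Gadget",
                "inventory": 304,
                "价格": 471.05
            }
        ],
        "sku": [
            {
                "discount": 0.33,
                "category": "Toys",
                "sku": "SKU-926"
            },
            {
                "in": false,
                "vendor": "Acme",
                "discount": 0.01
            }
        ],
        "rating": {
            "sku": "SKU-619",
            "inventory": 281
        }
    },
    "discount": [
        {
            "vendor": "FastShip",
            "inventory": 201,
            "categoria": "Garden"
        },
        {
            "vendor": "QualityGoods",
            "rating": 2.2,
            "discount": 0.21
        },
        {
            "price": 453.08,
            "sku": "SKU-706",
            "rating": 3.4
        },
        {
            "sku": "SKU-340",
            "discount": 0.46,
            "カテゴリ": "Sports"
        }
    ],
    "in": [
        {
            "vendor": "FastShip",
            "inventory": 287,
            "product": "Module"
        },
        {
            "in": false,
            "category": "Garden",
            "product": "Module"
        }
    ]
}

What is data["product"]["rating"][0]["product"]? 4726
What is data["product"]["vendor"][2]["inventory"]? 426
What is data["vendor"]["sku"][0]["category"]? "Toys"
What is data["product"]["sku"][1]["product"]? 8939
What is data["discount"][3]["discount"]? 0.46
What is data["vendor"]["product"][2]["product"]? "Gadget"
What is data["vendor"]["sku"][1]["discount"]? 0.01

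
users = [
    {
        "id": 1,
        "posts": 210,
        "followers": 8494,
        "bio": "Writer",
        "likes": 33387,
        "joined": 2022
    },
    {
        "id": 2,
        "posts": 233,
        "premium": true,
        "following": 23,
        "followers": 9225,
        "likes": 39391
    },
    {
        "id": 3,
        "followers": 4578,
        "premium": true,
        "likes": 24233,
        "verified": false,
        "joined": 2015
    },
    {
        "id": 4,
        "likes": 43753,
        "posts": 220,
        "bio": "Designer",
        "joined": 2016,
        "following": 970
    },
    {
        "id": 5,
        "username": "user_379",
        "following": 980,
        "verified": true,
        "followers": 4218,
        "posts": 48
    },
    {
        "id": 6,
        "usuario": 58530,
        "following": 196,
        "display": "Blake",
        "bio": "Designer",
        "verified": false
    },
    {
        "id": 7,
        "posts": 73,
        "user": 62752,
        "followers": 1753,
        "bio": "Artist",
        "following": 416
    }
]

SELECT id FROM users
[1, 2, 3, 4, 5, 6, 7]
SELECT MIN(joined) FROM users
2015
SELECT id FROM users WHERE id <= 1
[1]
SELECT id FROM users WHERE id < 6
[1, 2, 3, 4, 5]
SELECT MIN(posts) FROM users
48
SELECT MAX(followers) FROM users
9225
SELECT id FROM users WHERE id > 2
[3, 4, 5, 6, 7]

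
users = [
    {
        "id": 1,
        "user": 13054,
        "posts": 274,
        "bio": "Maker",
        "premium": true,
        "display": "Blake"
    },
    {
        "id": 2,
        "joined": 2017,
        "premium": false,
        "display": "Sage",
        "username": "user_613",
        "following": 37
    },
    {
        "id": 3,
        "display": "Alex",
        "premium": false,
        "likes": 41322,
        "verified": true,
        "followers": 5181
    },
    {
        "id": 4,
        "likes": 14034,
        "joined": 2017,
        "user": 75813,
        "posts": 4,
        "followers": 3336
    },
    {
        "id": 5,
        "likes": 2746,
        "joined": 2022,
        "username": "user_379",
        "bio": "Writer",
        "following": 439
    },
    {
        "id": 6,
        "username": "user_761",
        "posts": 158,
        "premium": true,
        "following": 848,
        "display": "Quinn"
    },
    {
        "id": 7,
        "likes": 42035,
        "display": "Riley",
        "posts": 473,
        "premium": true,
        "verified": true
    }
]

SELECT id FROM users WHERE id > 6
[7]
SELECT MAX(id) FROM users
7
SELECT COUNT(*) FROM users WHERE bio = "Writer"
1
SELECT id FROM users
[1, 2, 3, 4, 5, 6, 7]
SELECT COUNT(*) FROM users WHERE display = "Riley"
1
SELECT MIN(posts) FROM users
4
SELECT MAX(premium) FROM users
True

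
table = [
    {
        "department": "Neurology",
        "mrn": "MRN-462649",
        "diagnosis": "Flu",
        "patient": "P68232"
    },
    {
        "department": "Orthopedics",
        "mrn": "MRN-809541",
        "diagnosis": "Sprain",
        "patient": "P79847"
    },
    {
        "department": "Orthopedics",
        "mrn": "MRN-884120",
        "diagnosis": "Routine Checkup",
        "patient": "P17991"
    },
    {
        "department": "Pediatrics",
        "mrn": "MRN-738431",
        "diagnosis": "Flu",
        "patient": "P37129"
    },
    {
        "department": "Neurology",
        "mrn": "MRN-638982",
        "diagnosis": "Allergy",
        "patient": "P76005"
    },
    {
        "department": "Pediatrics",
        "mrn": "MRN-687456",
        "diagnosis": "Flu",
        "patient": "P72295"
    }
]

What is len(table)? 6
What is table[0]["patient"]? "P68232"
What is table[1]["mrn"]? "MRN-809541"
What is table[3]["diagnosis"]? "Flu"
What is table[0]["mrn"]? "MRN-462649"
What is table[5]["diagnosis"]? "Flu"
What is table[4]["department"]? "Neurology"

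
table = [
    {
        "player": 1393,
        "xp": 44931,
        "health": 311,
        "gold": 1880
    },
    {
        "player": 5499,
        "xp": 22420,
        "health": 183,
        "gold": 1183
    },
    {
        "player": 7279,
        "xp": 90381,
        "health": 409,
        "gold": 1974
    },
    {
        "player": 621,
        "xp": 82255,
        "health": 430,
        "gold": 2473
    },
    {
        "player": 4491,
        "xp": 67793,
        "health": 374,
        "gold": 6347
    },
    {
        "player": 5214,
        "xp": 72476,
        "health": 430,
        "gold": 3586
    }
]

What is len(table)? 6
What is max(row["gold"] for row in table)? 6347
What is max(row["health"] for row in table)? 430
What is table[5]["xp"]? 72476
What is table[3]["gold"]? 2473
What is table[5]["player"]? 5214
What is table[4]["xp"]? 67793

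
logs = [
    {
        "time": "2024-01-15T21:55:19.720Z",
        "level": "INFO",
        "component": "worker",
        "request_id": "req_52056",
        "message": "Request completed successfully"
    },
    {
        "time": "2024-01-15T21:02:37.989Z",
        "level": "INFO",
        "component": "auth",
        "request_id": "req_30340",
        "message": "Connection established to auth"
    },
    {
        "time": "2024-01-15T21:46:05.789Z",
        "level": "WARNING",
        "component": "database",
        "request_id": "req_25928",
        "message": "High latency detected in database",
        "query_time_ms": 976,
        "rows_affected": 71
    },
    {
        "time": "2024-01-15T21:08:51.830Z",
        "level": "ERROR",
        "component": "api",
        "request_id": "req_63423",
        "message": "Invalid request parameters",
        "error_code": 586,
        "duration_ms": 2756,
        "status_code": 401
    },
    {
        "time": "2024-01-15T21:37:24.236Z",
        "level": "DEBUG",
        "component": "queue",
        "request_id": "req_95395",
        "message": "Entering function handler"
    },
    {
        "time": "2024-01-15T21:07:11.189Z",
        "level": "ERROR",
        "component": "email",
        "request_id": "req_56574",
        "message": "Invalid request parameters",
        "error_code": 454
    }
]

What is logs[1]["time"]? "2024-01-15T21:02:37.989Z"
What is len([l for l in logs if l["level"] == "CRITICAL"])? 0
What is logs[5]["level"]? "ERROR"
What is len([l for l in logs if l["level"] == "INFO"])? 2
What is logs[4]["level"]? "DEBUG"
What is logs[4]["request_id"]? "req_95395"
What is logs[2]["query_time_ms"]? 976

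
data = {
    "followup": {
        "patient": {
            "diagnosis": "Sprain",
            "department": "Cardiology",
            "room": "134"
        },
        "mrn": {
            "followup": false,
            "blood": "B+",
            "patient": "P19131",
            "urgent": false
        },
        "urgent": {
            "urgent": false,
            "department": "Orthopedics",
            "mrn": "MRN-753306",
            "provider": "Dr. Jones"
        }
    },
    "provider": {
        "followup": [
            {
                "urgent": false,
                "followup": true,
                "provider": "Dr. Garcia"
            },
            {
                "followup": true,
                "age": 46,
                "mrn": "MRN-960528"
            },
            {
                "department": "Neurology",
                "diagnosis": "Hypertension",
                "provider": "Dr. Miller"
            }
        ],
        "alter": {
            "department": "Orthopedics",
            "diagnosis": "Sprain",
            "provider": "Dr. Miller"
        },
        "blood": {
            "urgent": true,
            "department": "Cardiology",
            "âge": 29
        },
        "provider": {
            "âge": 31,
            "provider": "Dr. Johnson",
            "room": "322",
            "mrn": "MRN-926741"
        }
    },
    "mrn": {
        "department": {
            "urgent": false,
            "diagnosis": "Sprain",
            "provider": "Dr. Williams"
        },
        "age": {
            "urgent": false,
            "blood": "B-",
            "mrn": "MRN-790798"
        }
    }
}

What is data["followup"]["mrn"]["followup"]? False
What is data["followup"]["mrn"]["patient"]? "P19131"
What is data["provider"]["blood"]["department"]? "Cardiology"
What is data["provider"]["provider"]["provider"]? "Dr. Johnson"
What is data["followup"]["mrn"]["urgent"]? False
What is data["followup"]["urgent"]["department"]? "Orthopedics"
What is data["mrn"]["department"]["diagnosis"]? "Sprain"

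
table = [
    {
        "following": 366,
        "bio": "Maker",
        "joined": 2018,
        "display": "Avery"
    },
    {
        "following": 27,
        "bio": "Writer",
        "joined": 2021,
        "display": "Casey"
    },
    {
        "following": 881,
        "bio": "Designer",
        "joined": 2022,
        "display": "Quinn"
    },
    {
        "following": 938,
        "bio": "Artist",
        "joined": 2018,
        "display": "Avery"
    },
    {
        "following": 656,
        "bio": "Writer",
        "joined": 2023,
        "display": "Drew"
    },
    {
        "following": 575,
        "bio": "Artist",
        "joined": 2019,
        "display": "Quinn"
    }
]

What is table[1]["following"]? 27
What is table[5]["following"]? 575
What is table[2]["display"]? "Quinn"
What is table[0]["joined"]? 2018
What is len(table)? 6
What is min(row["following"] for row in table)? 27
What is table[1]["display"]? "Casey"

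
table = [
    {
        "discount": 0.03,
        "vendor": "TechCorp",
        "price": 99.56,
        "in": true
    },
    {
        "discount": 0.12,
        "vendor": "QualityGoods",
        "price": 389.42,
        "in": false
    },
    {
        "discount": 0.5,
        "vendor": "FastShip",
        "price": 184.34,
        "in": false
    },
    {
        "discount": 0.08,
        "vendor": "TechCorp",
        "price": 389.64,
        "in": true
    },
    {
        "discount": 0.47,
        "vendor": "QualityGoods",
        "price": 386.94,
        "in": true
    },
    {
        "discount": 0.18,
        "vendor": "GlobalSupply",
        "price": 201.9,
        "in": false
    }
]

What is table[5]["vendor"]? "GlobalSupply"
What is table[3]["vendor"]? "TechCorp"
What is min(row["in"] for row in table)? False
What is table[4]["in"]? True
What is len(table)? 6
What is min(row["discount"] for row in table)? 0.03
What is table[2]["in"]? False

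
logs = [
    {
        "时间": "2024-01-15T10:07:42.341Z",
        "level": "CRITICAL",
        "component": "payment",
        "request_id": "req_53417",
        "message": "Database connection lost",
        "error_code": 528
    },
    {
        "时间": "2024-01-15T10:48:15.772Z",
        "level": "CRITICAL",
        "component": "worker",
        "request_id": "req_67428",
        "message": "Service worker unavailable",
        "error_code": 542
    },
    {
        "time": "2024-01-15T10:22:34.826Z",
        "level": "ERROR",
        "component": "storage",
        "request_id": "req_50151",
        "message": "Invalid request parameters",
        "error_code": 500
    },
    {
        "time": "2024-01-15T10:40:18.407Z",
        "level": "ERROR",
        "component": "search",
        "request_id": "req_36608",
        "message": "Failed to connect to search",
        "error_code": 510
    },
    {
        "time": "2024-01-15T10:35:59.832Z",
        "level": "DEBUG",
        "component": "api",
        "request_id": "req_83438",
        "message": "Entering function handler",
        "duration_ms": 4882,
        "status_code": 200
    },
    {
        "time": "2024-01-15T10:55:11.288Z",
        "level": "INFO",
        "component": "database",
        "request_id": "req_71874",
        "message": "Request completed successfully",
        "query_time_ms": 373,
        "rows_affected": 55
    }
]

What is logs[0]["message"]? "Database connection lost"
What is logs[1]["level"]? "CRITICAL"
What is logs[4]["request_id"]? "req_83438"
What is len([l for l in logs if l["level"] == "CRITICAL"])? 2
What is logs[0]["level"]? "CRITICAL"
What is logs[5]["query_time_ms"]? 373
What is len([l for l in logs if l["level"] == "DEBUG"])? 1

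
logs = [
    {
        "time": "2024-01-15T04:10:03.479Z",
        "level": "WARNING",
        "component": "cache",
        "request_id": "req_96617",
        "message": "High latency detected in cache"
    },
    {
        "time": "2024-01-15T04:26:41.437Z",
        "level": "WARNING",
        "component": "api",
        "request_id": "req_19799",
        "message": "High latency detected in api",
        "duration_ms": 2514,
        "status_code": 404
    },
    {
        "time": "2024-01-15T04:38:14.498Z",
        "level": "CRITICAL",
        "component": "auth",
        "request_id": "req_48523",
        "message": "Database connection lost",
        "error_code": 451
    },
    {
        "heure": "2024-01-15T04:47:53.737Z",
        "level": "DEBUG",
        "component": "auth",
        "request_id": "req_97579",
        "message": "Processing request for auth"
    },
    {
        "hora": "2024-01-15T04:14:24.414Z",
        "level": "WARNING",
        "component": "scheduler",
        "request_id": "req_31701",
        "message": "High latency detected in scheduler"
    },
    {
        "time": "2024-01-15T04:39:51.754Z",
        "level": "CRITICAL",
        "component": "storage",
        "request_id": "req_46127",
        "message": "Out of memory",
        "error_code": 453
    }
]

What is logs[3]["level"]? "DEBUG"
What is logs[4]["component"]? "scheduler"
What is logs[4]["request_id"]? "req_31701"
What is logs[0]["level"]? "WARNING"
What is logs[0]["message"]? "High latency detected in cache"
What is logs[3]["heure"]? "2024-01-15T04:47:53.737Z"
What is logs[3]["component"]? "auth"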